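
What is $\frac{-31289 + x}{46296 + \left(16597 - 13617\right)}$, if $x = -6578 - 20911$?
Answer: $- \frac{29389}{24638} \approx -1.1928$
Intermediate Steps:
$x = -27489$ ($x = -6578 - 20911 = -27489$)
$\frac{-31289 + x}{46296 + \left(16597 - 13617\right)} = \frac{-31289 - 27489}{46296 + \left(16597 - 13617\right)} = - \frac{58778}{46296 + 2980} = - \frac{58778}{49276} = \left(-58778\right) \frac{1}{49276} = - \frac{29389}{24638}$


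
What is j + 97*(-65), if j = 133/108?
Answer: -680807/108 ≈ -6303.8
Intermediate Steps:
j = 133/108 (j = 133*(1/108) = 133/108 ≈ 1.2315)
j + 97*(-65) = 133/108 + 97*(-65) = 133/108 - 6305 = -680807/108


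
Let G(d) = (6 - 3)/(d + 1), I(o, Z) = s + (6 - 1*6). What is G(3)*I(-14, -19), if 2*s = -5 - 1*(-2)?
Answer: -9/8 ≈ -1.1250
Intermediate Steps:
s = -3/2 (s = (-5 - 1*(-2))/2 = (-5 + 2)/2 = (1/2)*(-3) = -3/2 ≈ -1.5000)
I(o, Z) = -3/2 (I(o, Z) = -3/2 + (6 - 1*6) = -3/2 + (6 - 6) = -3/2 + 0 = -3/2)
G(d) = 3/(1 + d)
G(3)*I(-14, -19) = (3/(1 + 3))*(-3/2) = (3/4)*(-3/2) = -9/8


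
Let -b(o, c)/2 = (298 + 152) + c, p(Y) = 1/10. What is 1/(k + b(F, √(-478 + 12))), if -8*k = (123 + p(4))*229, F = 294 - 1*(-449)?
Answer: -28311920/125256431801 + 12800*I*√466/125256431801 ≈ -0.00022603 + 2.206e-6*I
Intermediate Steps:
p(Y) = ⅒
F = 743 (F = 294 + 449 = 743)
k = -281899/80 (k = -(123 + ⅒)*229/8 = -1231*229/80 = -⅛*281899/10 = -281899/80 ≈ -3523.7)
b(o, c) = -900 - 2*c (b(o, c) = -2*((298 + 152) + c) = -2*(450 + c) = -900 - 2*c)
1/(k + b(F, √(-478 + 12))) = 1/(-281899/80 + (-900 - 2*√(-478 + 12))) = 1/(-281899/80 + (-900 - 2*I*√466)) = 1/(-353899/80 - 2*I*√466)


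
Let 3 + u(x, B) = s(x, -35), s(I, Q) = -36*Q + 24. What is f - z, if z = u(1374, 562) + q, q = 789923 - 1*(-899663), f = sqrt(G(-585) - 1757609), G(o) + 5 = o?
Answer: -1690867 + I*sqrt(1758199) ≈ -1.6909e+6 + 1326.0*I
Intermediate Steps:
G(o) = -5 + o
s(I, Q) = 24 - 36*Q
u(x, B) = 1281 (u(x, B) = -3 + (24 - 36*(-35)) = -3 + (24 + 1260) = -3 + 1284 = 1281)
f = I*sqrt(1758199) (f = sqrt((-5 - 585) - 1757609) = sqrt(-590 - 1757609) = sqrt(-1758199) = I*sqrt(1758199) ≈ 1326.0*I)
q = 1689586 (q = 789923 + 899663 = 1689586)
z = 1690867 (z = 1281 + 1689586 = 1690867)
f - z = I*sqrt(1758199) - 1*1690867 = I*sqrt(1758199) - 1690867 = -1690867 + I*sqrt(1758199)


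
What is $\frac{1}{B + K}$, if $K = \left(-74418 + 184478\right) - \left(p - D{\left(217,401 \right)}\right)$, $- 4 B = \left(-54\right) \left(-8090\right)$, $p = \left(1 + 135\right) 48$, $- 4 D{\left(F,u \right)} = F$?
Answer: $- \frac{4}{22949} \approx -0.0001743$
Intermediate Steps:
$D{\left(F,u \right)} = - \frac{F}{4}$
$p = 6528$ ($p = 136 \cdot 48 = 6528$)
$B = -109215$ ($B = - \frac{\left(-54\right) \left(-8090\right)}{4} = \left(- \frac{1}{4}\right) 436860 = -109215$)
$K = \frac{413911}{4}$ ($K = \left(-74418 + 184478\right) - \frac{26329}{4} = 110060 - \frac{26329}{4} = \frac{413911}{4} \approx 1.0348 \cdot 10^{5}$)
$\frac{1}{B + K} = \frac{1}{-109215 + \frac{413911}{4}} = \frac{1}{- \frac{22949}{4}} = - \frac{4}{22949}$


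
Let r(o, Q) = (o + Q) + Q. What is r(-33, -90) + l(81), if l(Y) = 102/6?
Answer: -196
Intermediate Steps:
l(Y) = 17 (l(Y) = 102*(⅙) = 17)
r(o, Q) = o + 2*Q (r(o, Q) = (Q + o) + Q = o + 2*Q)
r(-33, -90) + l(81) = (-33 + 2*(-90)) + 17 = (-33 - 180) + 17 = -213 + 17 = -196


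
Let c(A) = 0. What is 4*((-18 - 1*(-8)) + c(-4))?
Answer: -40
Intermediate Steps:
4*((-18 - 1*(-8)) + c(-4)) = 4*((-18 - 1*(-8)) + 0) = 4*((-18 + 8) + 0) = 4*(-10 + 0) = 4*(-10) = -40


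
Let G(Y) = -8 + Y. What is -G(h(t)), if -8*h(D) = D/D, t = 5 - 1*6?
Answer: 65/8 ≈ 8.1250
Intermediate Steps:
t = -1 (t = 5 - 6 = -1)
h(D) = -1/8 (h(D) = -D/(8*D) = -1/8*1 = -1/8)
-G(h(t)) = -(-8 - 1/8) = -1*(-65/8) = 65/8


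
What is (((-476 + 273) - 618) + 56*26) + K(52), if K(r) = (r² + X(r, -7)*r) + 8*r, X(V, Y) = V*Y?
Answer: -15173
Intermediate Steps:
K(r) = -6*r² + 8*r (K(r) = (r² + (r*(-7))*r) + 8*r = (r² + (-7*r)*r) + 8*r = (r² - 7*r²) + 8*r = -6*r² + 8*r)
(((-476 + 273) - 618) + 56*26) + K(52) = (((-476 + 273) - 618) + 56*26) + 2*52*(4 - 3*52) = ((-203 - 618) + 1456) + 2*52*(4 - 156) = (-821 + 1456) + 2*52*(-152) = 635 - 15808 = -15173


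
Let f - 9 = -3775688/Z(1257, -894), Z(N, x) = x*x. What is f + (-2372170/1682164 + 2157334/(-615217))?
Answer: -66266640360233851/103390756401344346 ≈ -0.64093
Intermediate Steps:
Z(N, x) = x²
f = 854359/199809 (f = 9 - 3775688/((-894)²) = 9 - 3775688/799236 = 9 - 3775688*1/799236 = 9 - 943922/199809 = 854359/199809 ≈ 4.2759)
f + (-2372170/1682164 + 2157334/(-615217)) = 854359/199809 + (-2372170/1682164 + 2157334/(-615217)) = 854359/199809 + (-2372170*1/1682164 + 2157334*(-1/615217)) = 854359/199809 + (-1186085/841082 - 2157334/615217) = 854359/199809 - 2544194450833/517447944794 = -66266640360233851/103390756401344346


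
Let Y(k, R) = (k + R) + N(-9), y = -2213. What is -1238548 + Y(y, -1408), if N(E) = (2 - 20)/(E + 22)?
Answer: -16148215/13 ≈ -1.2422e+6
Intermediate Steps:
N(E) = -18/(22 + E)
Y(k, R) = -18/13 + R + k (Y(k, R) = (k + R) - 18/(22 - 9) = (R + k) - 18/13 = -18/13 + R + k)
-1238548 + Y(y, -1408) = -1238548 + (-18/13 - 1408 - 2213) = -1238548 - 47091/13 = -16148215/13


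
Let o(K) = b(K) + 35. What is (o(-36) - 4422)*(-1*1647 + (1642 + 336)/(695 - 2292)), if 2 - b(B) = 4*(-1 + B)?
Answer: 11152788169/1597 ≈ 6.9836e+6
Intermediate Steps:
b(B) = 6 - 4*B (b(B) = 2 - 4*(-1 + B) = 2 - (-4 + 4*B) = 2 + (4 - 4*B) = 6 - 4*B)
o(K) = 41 - 4*K (o(K) = (6 - 4*K) + 35 = 41 - 4*K)
(o(-36) - 4422)*(-1*1647 + (1642 + 336)/(695 - 2292)) = ((41 - 4*(-36)) - 4422)*(-1*1647 + (1642 + 336)/(695 - 2292)) = ((41 + 144) - 4422)*(-1647 + 1978/(-1597)) = (185 - 4422)*(-1647 + 1978*(-1/1597)) = -4237*(-1647 - 1978/1597) = -4237*(-2632237/1597) = 11152788169/1597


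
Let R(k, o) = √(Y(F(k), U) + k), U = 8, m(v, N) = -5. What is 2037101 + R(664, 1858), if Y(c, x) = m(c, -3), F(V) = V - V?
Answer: 2037101 + √659 ≈ 2.0371e+6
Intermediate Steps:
F(V) = 0
Y(c, x) = -5
R(k, o) = √(-5 + k)
2037101 + R(664, 1858) = 2037101 + √(-5 + 664) = 2037101 + √659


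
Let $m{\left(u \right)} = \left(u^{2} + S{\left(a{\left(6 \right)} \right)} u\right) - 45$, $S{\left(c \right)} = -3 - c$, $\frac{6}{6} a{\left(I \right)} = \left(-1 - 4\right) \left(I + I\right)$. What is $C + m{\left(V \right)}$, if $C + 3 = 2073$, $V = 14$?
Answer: $3019$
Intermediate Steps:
$C = 2070$ ($C = -3 + 2073 = 2070$)
$a{\left(I \right)} = - 10 I$ ($a{\left(I \right)} = \left(-1 - 4\right) \left(I + I\right) = - 5 \cdot 2 I = - 10 I$)
$m{\left(u \right)} = -45 + u^{2} + 57 u$ ($m{\left(u \right)} = \left(u^{2} + \left(-3 - \left(-10\right) 6\right) u\right) - 45 = \left(u^{2} + \left(-3 - -60\right) u\right) - 45 = \left(u^{2} + \left(-3 + 60\right) u\right) - 45 = \left(u^{2} + 57 u\right) - 45 = -45 + u^{2} + 57 u$)
$C + m{\left(V \right)} = 2070 + \left(-45 + 14^{2} + 57 \cdot 14\right) = 2070 + \left(-45 + 196 + 798\right) = 2070 + 949 = 3019$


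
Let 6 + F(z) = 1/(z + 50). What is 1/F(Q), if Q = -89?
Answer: -39/235 ≈ -0.16596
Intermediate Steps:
F(z) = -6 + 1/(50 + z) (F(z) = -6 + 1/(z + 50) = -6 + 1/(50 + z))
1/F(Q) = 1/((-299 - 6*(-89))/(50 - 89)) = 1/((-299 + 534)/(-39)) = 1/(-1/39*235) = 1/(-235/39) = -39/235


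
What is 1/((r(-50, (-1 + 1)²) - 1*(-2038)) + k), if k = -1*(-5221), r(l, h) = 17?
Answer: 1/7276 ≈ 0.00013744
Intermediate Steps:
k = 5221
1/((r(-50, (-1 + 1)²) - 1*(-2038)) + k) = 1/((17 - 1*(-2038)) + 5221) = 1/((17 + 2038) + 5221) = 1/(2055 + 5221) = 1/7276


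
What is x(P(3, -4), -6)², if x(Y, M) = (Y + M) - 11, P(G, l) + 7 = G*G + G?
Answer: 144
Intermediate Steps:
P(G, l) = -7 + G + G² (P(G, l) = -7 + (G*G + G) = -7 + (G² + G) = -7 + (G + G²) = -7 + G + G²)
x(Y, M) = -11 + M + Y (x(Y, M) = (M + Y) - 11 = -11 + M + Y)
x(P(3, -4), -6)² = (-11 - 6 + (-7 + 3 + 3²))² = (-11 - 6 + (-7 + 3 + 9))² = (-11 - 6 + 5)² = (-12)² = 144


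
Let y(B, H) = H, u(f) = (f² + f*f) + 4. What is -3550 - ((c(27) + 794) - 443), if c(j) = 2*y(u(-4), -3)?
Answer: -3895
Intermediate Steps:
u(f) = 4 + 2*f² (u(f) = (f² + f²) + 4 = 2*f² + 4 = 4 + 2*f²)
c(j) = -6 (c(j) = 2*(-3) = -6)
-3550 - ((c(27) + 794) - 443) = -3550 - ((-6 + 794) - 443) = -3550 - (788 - 443) = -3550 - 1*345 = -3550 - 345 = -3895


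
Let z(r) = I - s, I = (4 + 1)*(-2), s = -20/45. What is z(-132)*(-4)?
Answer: 344/9 ≈ 38.222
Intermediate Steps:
s = -4/9 (s = -20*1/45 = -4/9 ≈ -0.44444)
I = -10 (I = 5*(-2) = -10)
z(r) = -86/9 (z(r) = -10 - 1*(-4/9) = -10 + 4/9 = -86/9)
z(-132)*(-4) = -86/9*(-4) = 344/9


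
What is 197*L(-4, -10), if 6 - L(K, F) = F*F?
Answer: -18518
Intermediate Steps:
L(K, F) = 6 - F² (L(K, F) = 6 - F*F = 6 - F²)
197*L(-4, -10) = 197*(6 - 1*(-10)²) = 197*(6 - 1*100) = 197*(6 - 100) = 197*(-94) = -18518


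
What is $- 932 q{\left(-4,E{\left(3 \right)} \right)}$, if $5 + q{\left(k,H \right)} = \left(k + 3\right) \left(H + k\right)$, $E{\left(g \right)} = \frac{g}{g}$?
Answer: $1864$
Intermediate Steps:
$E{\left(g \right)} = 1$
$q{\left(k,H \right)} = -5 + \left(3 + k\right) \left(H + k\right)$ ($q{\left(k,H \right)} = -5 + \left(k + 3\right) \left(H + k\right) = -5 + \left(3 + k\right) \left(H + k\right)$)
$- 932 q{\left(-4,E{\left(3 \right)} \right)} = - 932 \left(-5 + \left(-4\right)^{2} + 3 \cdot 1 + 3 \left(-4\right) + 1 \left(-4\right)\right) = - 932 \left(-5 + 16 + 3 - 12 - 4\right) = \left(-932\right) \left(-2\right) = 1864$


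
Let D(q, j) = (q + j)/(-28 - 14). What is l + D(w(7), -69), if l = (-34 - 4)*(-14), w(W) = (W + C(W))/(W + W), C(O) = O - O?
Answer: 44825/84 ≈ 533.63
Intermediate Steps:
C(O) = 0
w(W) = ½ (w(W) = (W + 0)/(W + W) = W/((2*W)) = W*(1/(2*W)) = ½)
D(q, j) = -j/42 - q/42 (D(q, j) = (j + q)/(-42) = (j + q)*(-1/42) = -j/42 - q/42)
l = 532 (l = -38*(-14) = 532)
l + D(w(7), -69) = 532 + (-1/42*(-69) - 1/42*½) = 532 + (23/14 - 1/84) = 532 + 137/84 = 44825/84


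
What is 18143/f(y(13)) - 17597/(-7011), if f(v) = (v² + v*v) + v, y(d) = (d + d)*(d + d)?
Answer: 131885443/52133796 ≈ 2.5298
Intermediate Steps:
y(d) = 4*d² (y(d) = (2*d)*(2*d) = 4*d²)
f(v) = v + 2*v² (f(v) = (v² + v²) + v = 2*v² + v = v + 2*v²)
18143/f(y(13)) - 17597/(-7011) = 18143/(((4*13²)*(1 + 2*(4*13²)))) - 17597/(-7011) = 18143/(((4*169)*(1 + 2*(4*169)))) - 17597*(-1/7011) = 18143/((676*(1 + 2*676))) + 17597/7011 = 18143/((676*(1 + 1352))) + 17597/7011 = 18143/((676*1353)) + 17597/7011 = 18143/914628 + 17597/7011 = 131885443/52133796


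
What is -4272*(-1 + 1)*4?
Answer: 0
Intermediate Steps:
-4272*(-1 + 1)*4 = -0*4 = -4272*0 = 0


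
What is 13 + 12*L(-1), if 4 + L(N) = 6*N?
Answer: -107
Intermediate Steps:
L(N) = -4 + 6*N
13 + 12*L(-1) = 13 + 12*(-4 + 6*(-1)) = 13 + 12*(-4 - 6) = 13 + 12*(-10) = 13 - 120 = -107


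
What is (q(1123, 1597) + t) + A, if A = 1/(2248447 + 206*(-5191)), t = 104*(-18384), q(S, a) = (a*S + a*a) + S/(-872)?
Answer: 2500424178071537/1028176072 ≈ 2.4319e+6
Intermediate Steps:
q(S, a) = a² - S/872 + S*a (q(S, a) = (S*a + a²) + S*(-1/872) = (a² + S*a) - S/872 = a² - S/872 + S*a)
t = -1911936
A = 1/1179101 (A = 1/(2248447 - 1069346) = 1/1179101 ≈ 8.4810e-7)
(q(1123, 1597) + t) + A = ((1597² - 1/872*1123 + 1123*1597) - 1911936) + 1/1179101 = ((2550409 - 1123/872 + 1793431) - 1911936) + 1/1179101 = (3787827357/872 - 1911936) + 1/1179101 = 2120619165/872 + 1/1179101 = 2500424178071537/1028176072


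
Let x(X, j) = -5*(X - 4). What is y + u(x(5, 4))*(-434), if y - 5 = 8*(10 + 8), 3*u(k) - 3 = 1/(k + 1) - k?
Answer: -5833/6 ≈ -972.17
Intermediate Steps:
x(X, j) = 20 - 5*X (x(X, j) = -5*(-4 + X) = 20 - 5*X)
u(k) = 1 - k/3 + 1/(3*(1 + k)) (u(k) = 1 + (1/(k + 1) - k)/3 = 1 + (1/(1 + k) - k)/3 = 1 + (-k/3 + 1/(3*(1 + k))) = 1 - k/3 + 1/(3*(1 + k)))
y = 149 (y = 5 + 8*(10 + 8) = 5 + 8*18 = 5 + 144 = 149)
y + u(x(5, 4))*(-434) = 149 + ((4 - (20 - 5*5)² + 2*(20 - 5*5))/(3*(1 + (20 - 5*5))))*(-434) = 149 + ((4 - (20 - 25)² + 2*(20 - 25))/(3*(1 + (20 - 25))))*(-434) = 149 + ((4 - 1*(-5)² + 2*(-5))/(3*(1 - 5)))*(-434) = 149 + ((⅓)*(4 - 1*25 - 10)/(-4))*(-434) = 149 + ((⅓)*(-¼)*(4 - 25 - 10))*(-434) = 149 + ((⅓)*(-¼)*(-31))*(-434) = 149 + (31/12)*(-434) = 149 - 6727/6 = -5833/6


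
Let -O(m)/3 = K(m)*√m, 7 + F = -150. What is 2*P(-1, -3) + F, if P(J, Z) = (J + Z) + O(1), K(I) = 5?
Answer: -195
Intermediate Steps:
F = -157 (F = -7 - 150 = -157)
O(m) = -15*√m
P(J, Z) = -15 + J + Z (P(J, Z) = (J + Z) - 15*√1 = (J + Z) - 15*1 = (J + Z) - 15 = -15 + J + Z)
2*P(-1, -3) + F = 2*(-15 - 1 - 3) - 157 = 2*(-19) - 157 = -38 - 157 = -195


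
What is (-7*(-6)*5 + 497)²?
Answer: 499849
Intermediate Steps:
(-7*(-6)*5 + 497)² = (42*5 + 497)² = (210 + 497)² = 707² = 499849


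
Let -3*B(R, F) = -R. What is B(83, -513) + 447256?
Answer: 1341851/3 ≈ 4.4728e+5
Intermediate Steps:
B(R, F) = R/3 (B(R, F) = -(-1)*R/3 = R/3)
B(83, -513) + 447256 = (⅓)*83 + 447256 = 83/3 + 447256 = 1341851/3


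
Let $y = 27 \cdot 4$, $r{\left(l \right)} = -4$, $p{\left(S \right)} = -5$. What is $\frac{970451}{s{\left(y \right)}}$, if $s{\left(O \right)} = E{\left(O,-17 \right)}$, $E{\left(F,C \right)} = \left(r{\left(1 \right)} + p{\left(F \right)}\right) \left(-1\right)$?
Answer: $\frac{970451}{9} \approx 1.0783 \cdot 10^{5}$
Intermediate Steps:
$y = 108$
$E{\left(F,C \right)} = 9$ ($E{\left(F,C \right)} = \left(-4 - 5\right) \left(-1\right) = \left(-9\right) \left(-1\right) = 9$)
$s{\left(O \right)} = 9$
$\frac{970451}{s{\left(y \right)}} = \frac{970451}{9}$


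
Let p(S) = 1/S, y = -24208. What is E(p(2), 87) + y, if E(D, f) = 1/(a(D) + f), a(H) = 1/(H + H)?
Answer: -2130303/88 ≈ -24208.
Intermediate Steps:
a(H) = 1/(2*H)
E(D, f) = 1/(f + 1/(2*D)) (E(D, f) = 1/(1/(2*D) + f) = 1/(f + 1/(2*D)))
E(p(2), 87) + y = 2/(2*(1 + 2*87/2)) - 24208 = 2*(1/2)/(1 + 2*(1/2)*87) - 24208 = 2*(1/2)/(1 + 87) - 24208 = 2*(1/2)/88 - 24208 = 2*(1/2)*(1/88) - 24208 = 1/88 - 24208 = -2130303/88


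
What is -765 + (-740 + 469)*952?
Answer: -258757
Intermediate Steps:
-765 + (-740 + 469)*952 = -765 - 271*952 = -765 - 257992 = -258757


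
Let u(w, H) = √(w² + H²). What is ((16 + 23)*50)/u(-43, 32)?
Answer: 150*√17/17 ≈ 36.380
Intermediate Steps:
u(w, H) = √(H² + w²)
((16 + 23)*50)/u(-43, 32) = ((16 + 23)*50)/(√(32² + (-43)²)) = (39*50)/(√(1024 + 1849)) = 1950/(√2873) = 1950/((13*√17)) = 1950*(√17/221) = 150*√17/17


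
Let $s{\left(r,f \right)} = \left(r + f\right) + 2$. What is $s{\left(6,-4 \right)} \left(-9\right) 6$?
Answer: $-216$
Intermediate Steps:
$s{\left(r,f \right)} = 2 + f + r$ ($s{\left(r,f \right)} = \left(f + r\right) + 2 = 2 + f + r$)
$s{\left(6,-4 \right)} \left(-9\right) 6 = \left(2 - 4 + 6\right) \left(-9\right) 6 = 4 \left(-9\right) 6 = \left(-36\right) 6 = -216$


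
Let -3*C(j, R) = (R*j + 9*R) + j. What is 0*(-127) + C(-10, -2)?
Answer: 8/3 ≈ 2.6667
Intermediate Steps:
C(j, R) = -3*R - j/3 - R*j/3 (C(j, R) = -((R*j + 9*R) + j)/3 = -((9*R + R*j) + j)/3 = -(j + 9*R + R*j)/3 = -3*R - j/3 - R*j/3)
0*(-127) + C(-10, -2) = 0*(-127) + (-3*(-2) - ⅓*(-10) - ⅓*(-2)*(-10)) = 0 + (6 + 10/3 - 20/3) = 0 + 8/3 = 8/3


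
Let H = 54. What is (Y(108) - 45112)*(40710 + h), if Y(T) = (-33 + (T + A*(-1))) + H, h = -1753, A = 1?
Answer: -1752441688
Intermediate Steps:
Y(T) = 20 + T (Y(T) = (-33 + (T + 1*(-1))) + 54 = (-33 + (T - 1)) + 54 = (-33 + (-1 + T)) + 54 = (-34 + T) + 54 = 20 + T)
(Y(108) - 45112)*(40710 + h) = ((20 + 108) - 45112)*(40710 - 1753) = (128 - 45112)*38957 = -44984*38957 = -1752441688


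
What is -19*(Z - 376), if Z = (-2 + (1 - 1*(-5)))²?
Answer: 6840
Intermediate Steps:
Z = 16 (Z = (-2 + (1 + 5))² = (-2 + 6)² = 4² = 16)
-19*(Z - 376) = -19*(16 - 376) = -19*(-360) = 6840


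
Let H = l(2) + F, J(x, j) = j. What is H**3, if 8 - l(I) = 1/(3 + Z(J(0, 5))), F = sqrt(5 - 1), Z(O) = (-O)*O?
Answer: 10793861/10648 ≈ 1013.7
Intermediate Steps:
Z(O) = -O**2
F = 2 (F = sqrt(4) = 2)
l(I) = 177/22 (l(I) = 8 - 1/(3 - 1*5**2) = 8 - 1/(3 - 1*25) = 8 - 1/(3 - 25) = 8 - 1/(-22) = 8 - 1*(-1/22) = 8 + 1/22 = 177/22)
H = 221/22 (H = 177/22 + 2 = 221/22 ≈ 10.045)
H**3 = (221/22)**3 = 10793861/10648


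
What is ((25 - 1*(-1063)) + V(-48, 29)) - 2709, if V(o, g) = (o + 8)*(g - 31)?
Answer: -1541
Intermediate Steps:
V(o, g) = (-31 + g)*(8 + o) (V(o, g) = (8 + o)*(-31 + g) = (-31 + g)*(8 + o))
((25 - 1*(-1063)) + V(-48, 29)) - 2709 = ((25 - 1*(-1063)) + (-248 - 31*(-48) + 8*29 + 29*(-48))) - 2709 = ((25 + 1063) + (-248 + 1488 + 232 - 1392)) - 2709 = (1088 + 80) - 2709 = 1168 - 2709 = -1541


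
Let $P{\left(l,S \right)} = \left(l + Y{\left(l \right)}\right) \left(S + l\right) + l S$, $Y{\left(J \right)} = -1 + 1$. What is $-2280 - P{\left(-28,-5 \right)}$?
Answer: $-3344$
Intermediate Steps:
$Y{\left(J \right)} = 0$
$P{\left(l,S \right)} = S l + l \left(S + l\right)$ ($P{\left(l,S \right)} = \left(l + 0\right) \left(S + l\right) + l S = l \left(S + l\right) + S l = S l + l \left(S + l\right)$)
$-2280 - P{\left(-28,-5 \right)} = -2280 - - 28 \left(-28 + 2 \left(-5\right)\right) = -2280 - - 28 \left(-28 - 10\right) = -2280 - \left(-28\right) \left(-38\right) = -2280 - 1064 = -3344$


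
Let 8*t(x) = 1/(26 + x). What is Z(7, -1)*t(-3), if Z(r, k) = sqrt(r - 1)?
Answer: sqrt(6)/184 ≈ 0.013312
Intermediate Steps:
Z(r, k) = sqrt(-1 + r)
t(x) = 1/(8*(26 + x))
Z(7, -1)*t(-3) = sqrt(-1 + 7)*(1/(8*(26 - 3))) = sqrt(6)*((1/8)/23) = sqrt(6)*((1/8)*(1/23)) = sqrt(6)*(1/184) = sqrt(6)/184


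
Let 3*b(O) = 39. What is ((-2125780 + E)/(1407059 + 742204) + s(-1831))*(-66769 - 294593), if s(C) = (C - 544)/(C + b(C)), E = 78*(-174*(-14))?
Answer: -10608424794587/72358521 ≈ -1.4661e+5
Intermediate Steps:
b(O) = 13 (b(O) = (⅓)*39 = 13)
E = 190008 (E = 78*2436 = 190008)
s(C) = (-544 + C)/(13 + C) (s(C) = (C - 544)/(C + 13) = (-544 + C)/(13 + C))
((-2125780 + E)/(1407059 + 742204) + s(-1831))*(-66769 - 294593) = ((-2125780 + 190008)/(1407059 + 742204) + (-544 - 1831)/(13 - 1831))*(-66769 - 294593) = (-1935772/2149263 - 2375/(-1818))*(-361362) = (-1935772*1/2149263 - 1/1818*(-2375))*(-361362) = (-1935772/2149263 + 2375/1818)*(-361362) = (176140681/434151126)*(-361362) = -10608424794587/72358521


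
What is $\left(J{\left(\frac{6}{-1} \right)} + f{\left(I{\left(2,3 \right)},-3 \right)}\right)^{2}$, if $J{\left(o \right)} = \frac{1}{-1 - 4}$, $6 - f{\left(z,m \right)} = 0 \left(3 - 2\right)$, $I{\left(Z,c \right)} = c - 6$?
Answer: $\frac{841}{25} \approx 33.64$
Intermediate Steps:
$I{\left(Z,c \right)} = -6 + c$ ($I{\left(Z,c \right)} = c - 6 = -6 + c$)
$f{\left(z,m \right)} = 6$ ($f{\left(z,m \right)} = 6 - 0 \left(3 - 2\right) = 6 - 0 \cdot 1 = 6 - 0 = 6 + 0 = 6$)
$J{\left(o \right)} = - \frac{1}{5}$ ($J{\left(o \right)} = \frac{1}{-5} = - \frac{1}{5}$)
$\left(J{\left(\frac{6}{-1} \right)} + f{\left(I{\left(2,3 \right)},-3 \right)}\right)^{2} = \left(- \frac{1}{5} + 6\right)^{2} = \left(\frac{29}{5}\right)^{2} = \frac{841}{25}$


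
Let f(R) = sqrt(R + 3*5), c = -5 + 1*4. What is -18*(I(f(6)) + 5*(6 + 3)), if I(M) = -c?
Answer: -828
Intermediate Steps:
c = -1 (c = -5 + 4 = -1)
f(R) = sqrt(15 + R) (f(R) = sqrt(R + 15) = sqrt(15 + R))
I(M) = 1 (I(M) = -1*(-1) = 1)
-18*(I(f(6)) + 5*(6 + 3)) = -18*(1 + 5*(6 + 3)) = -18*(1 + 5*9) = -18*(1 + 45) = -18*46 = -828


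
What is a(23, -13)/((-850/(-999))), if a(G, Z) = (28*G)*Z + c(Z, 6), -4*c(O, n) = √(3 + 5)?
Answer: -4181814/425 - 999*√2/1700 ≈ -9840.4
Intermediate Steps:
c(O, n) = -√2/2 (c(O, n) = -√(3 + 5)/4 = -√2/2)
a(G, Z) = -√2/2 + 28*G*Z (a(G, Z) = (28*G)*Z - √2/2 = 28*G*Z - √2/2 = -√2/2 + 28*G*Z)
a(23, -13)/((-850/(-999))) = (-√2/2 + 28*23*(-13))/((-850/(-999))) = (-√2/2 - 8372)/((-850*(-1/999))) = (-8372 - √2/2)/(850/999) = (-8372 - √2/2)*(999/850) = -4181814/425 - 999*√2/1700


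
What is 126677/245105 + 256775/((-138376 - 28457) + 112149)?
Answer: -8001375901/1914760260 ≈ -4.1788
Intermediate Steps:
126677/245105 + 256775/((-138376 - 28457) + 112149) = 126677*(1/245105) + 256775/(-166833 + 112149) = 126677/245105 + 256775/(-54684) = 126677/245105 + 256775*(-1/54684) = 126677/245105 - 256775/54684 = -8001375901/1914760260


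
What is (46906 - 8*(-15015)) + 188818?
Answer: 355844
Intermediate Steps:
(46906 - 8*(-15015)) + 188818 = (46906 + 120120) + 188818 = 167026 + 188818 = 355844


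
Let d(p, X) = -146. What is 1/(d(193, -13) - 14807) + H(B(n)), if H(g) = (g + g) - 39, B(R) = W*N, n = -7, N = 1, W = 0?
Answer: -583168/14953 ≈ -39.000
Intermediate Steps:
B(R) = 0 (B(R) = 0*1 = 0)
H(g) = -39 + 2*g (H(g) = 2*g - 39 = -39 + 2*g)
1/(d(193, -13) - 14807) + H(B(n)) = 1/(-146 - 14807) + (-39 + 2*0) = 1/(-14953) + (-39 + 0) = -1/14953 - 39 = -583168/14953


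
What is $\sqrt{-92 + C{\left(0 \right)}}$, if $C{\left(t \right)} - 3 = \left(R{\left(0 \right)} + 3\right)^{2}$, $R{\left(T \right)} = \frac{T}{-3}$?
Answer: $4 i \sqrt{5} \approx 8.9443 i$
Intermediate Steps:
$R{\left(T \right)} = - \frac{T}{3}$ ($R{\left(T \right)} = T \left(- \frac{1}{3}\right) = - \frac{T}{3}$)
$C{\left(t \right)} = 12$ ($C{\left(t \right)} = 3 + \left(\left(- \frac{1}{3}\right) 0 + 3\right)^{2} = 3 + \left(0 + 3\right)^{2} = 3 + 3^{2} = 3 + 9 = 12$)
$\sqrt{-92 + C{\left(0 \right)}} = \sqrt{-92 + 12} = \sqrt{-80} = 4 i \sqrt{5}$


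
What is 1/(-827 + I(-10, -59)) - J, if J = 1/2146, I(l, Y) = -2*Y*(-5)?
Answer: -3563/3040882 ≈ -0.0011717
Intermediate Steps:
I(l, Y) = 10*Y
J = 1/2146 ≈ 0.00046598
1/(-827 + I(-10, -59)) - J = 1/(-827 + 10*(-59)) - 1*1/2146 = 1/(-827 - 590) - 1/2146 = 1/(-1417) - 1/2146 = -1/1417 - 1/2146 = -3563/3040882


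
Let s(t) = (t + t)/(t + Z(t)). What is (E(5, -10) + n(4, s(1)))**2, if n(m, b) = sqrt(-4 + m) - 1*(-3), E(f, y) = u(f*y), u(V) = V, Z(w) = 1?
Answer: 2209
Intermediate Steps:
E(f, y) = f*y
s(t) = 2*t/(1 + t) (s(t) = (t + t)/(t + 1) = (2*t)/(1 + t) = 2*t/(1 + t))
n(m, b) = 3 + sqrt(-4 + m) (n(m, b) = sqrt(-4 + m) + 3 = 3 + sqrt(-4 + m))
(E(5, -10) + n(4, s(1)))**2 = (5*(-10) + (3 + sqrt(-4 + 4)))**2 = (-50 + (3 + sqrt(0)))**2 = (-50 + (3 + 0))**2 = (-50 + 3)**2 = (-47)**2 = 2209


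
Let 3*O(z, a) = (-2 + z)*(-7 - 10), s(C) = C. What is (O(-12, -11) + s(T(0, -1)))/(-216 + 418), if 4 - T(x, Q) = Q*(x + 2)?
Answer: 128/303 ≈ 0.42244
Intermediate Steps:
T(x, Q) = 4 - Q*(2 + x) (T(x, Q) = 4 - Q*(x + 2) = 4 - Q*(2 + x))
O(z, a) = 34/3 - 17*z/3 (O(z, a) = ((-2 + z)*(-7 - 10))/3 = ((-2 + z)*(-17))/3 = (34 - 17*z)/3 = 34/3 - 17*z/3)
(O(-12, -11) + s(T(0, -1)))/(-216 + 418) = ((34/3 - 17/3*(-12)) + (4 - 2*(-1) - 1*(-1)*0))/(-216 + 418) = ((34/3 + 68) + (4 + 2 + 0))/202 = (238/3 + 6)*(1/202) = (256/3)*(1/202) = 128/303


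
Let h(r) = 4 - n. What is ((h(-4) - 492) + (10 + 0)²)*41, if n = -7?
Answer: -15621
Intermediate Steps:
h(r) = 11 (h(r) = 4 - 1*(-7) = 4 + 7 = 11)
((h(-4) - 492) + (10 + 0)²)*41 = ((11 - 492) + (10 + 0)²)*41 = (-481 + 10²)*41 = (-481 + 100)*41 = -381*41 = -15621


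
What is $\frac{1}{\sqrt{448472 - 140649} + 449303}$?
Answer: $\frac{449303}{201872877986} - \frac{\sqrt{307823}}{201872877986} \approx 2.2229 \cdot 10^{-6}$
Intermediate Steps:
$\frac{1}{\sqrt{448472 - 140649} + 449303} = \frac{1}{\sqrt{307823} + 449303} = \frac{1}{449303 + \sqrt{307823}}$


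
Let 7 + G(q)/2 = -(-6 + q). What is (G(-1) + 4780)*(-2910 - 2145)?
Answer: -24162900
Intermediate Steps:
G(q) = -2 - 2*q (G(q) = -14 + 2*(-(-6 + q)) = -14 + 2*(6 - q) = -14 + (12 - 2*q) = -2 - 2*q)
(G(-1) + 4780)*(-2910 - 2145) = ((-2 - 2*(-1)) + 4780)*(-2910 - 2145) = ((-2 + 2) + 4780)*(-5055) = (0 + 4780)*(-5055) = 4780*(-5055) = -24162900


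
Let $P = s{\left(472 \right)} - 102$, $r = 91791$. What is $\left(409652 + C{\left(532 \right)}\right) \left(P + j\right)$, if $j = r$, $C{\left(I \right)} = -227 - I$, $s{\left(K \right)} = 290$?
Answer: $37609569247$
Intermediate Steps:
$P = 188$ ($P = 290 - 102 = 188$)
$j = 91791$
$\left(409652 + C{\left(532 \right)}\right) \left(P + j\right) = \left(409652 - 759\right) \left(188 + 91791\right) = \left(409652 - 759\right) 91979 = 408893 \cdot 91979 = 37609569247$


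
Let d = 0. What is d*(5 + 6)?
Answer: 0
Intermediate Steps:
d*(5 + 6) = 0*(5 + 6) = 0*11 = 0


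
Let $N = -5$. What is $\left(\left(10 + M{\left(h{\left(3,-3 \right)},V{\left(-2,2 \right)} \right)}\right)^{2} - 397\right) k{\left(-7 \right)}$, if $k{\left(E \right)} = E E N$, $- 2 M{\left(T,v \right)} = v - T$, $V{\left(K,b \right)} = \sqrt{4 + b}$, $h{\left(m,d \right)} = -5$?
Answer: $\frac{332465}{4} + \frac{3675 \sqrt{6}}{2} \approx 87617.0$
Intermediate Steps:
$M{\left(T,v \right)} = \frac{T}{2} - \frac{v}{2}$ ($M{\left(T,v \right)} = - \frac{v - T}{2} = \frac{T}{2} - \frac{v}{2}$)
$k{\left(E \right)} = - 5 E^{2}$ ($k{\left(E \right)} = E E \left(-5\right) = E^{2} \left(-5\right) = - 5 E^{2}$)
$\left(\left(10 + M{\left(h{\left(3,-3 \right)},V{\left(-2,2 \right)} \right)}\right)^{2} - 397\right) k{\left(-7 \right)} = \left(\left(10 - \left(\frac{5}{2} + \frac{\sqrt{4 + 2}}{2}\right)\right)^{2} - 397\right) \left(- 5 \left(-7\right)^{2}\right) = \left(\left(10 - \left(\frac{5}{2} + \frac{\sqrt{6}}{2}\right)\right)^{2} - 397\right) \left(\left(-5\right) 49\right) = \left(\left(\frac{15}{2} - \frac{\sqrt{6}}{2}\right)^{2} - 397\right) \left(-245\right) = \left(-397 + \left(\frac{15}{2} - \frac{\sqrt{6}}{2}\right)^{2}\right) \left(-245\right) = 97265 - 245 \left(\frac{15}{2} - \frac{\sqrt{6}}{2}\right)^{2}$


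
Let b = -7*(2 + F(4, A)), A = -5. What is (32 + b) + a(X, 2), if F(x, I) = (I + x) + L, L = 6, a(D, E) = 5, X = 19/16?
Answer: -12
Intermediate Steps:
X = 19/16 (X = 19*(1/16) = 19/16 ≈ 1.1875)
F(x, I) = 6 + I + x (F(x, I) = (I + x) + 6 = 6 + I + x)
b = -49 (b = -7*(2 + (6 - 5 + 4)) = -7*(2 + 5) = -7*7 = -49)
(32 + b) + a(X, 2) = (32 - 49) + 5 = -17 + 5 = -12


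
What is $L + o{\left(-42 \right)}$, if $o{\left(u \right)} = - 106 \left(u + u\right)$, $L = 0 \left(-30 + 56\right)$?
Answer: $8904$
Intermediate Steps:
$L = 0$ ($L = 0 \cdot 26 = 0$)
$o{\left(u \right)} = - 212 u$ ($o{\left(u \right)} = - 106 \cdot 2 u = - 212 u$)
$L + o{\left(-42 \right)} = 0 - -8904 = 0 + 8904 = 8904$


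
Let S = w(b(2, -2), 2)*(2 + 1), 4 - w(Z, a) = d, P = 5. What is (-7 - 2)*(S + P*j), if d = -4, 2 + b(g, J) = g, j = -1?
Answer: -171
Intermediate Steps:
b(g, J) = -2 + g
w(Z, a) = 8 (w(Z, a) = 4 - 1*(-4) = 4 + 4 = 8)
S = 24 (S = 8*(2 + 1) = 8*3 = 24)
(-7 - 2)*(S + P*j) = (-7 - 2)*(24 + 5*(-1)) = -9*(24 - 5) = -9*19 = -171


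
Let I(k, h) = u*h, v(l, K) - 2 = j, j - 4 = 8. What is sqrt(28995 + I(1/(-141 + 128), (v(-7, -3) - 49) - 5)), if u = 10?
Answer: sqrt(28595) ≈ 169.10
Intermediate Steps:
j = 12 (j = 4 + 8 = 12)
v(l, K) = 14 (v(l, K) = 2 + 12 = 14)
I(k, h) = 10*h
sqrt(28995 + I(1/(-141 + 128), (v(-7, -3) - 49) - 5)) = sqrt(28995 + 10*((14 - 49) - 5)) = sqrt(28995 + 10*(-35 - 5)) = sqrt(28995 + 10*(-40)) = sqrt(28995 - 400) = sqrt(28595)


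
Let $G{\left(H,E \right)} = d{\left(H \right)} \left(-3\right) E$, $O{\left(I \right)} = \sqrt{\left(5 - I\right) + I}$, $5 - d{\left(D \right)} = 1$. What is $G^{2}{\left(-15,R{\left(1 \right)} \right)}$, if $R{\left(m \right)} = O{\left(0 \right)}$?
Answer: $720$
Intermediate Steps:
$d{\left(D \right)} = 4$ ($d{\left(D \right)} = 5 - 1 = 4$)
$O{\left(I \right)} = \sqrt{5}$
$R{\left(m \right)} = \sqrt{5}$
$G{\left(H,E \right)} = - 12 E$ ($G{\left(H,E \right)} = 4 \left(-3\right) E = - 12 E$)
$G^{2}{\left(-15,R{\left(1 \right)} \right)} = \left(- 12 \sqrt{5}\right)^{2} = 720$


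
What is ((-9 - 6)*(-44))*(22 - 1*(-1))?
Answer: 15180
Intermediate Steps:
((-9 - 6)*(-44))*(22 - 1*(-1)) = (-15*(-44))*(22 + 1) = 660*23 = 15180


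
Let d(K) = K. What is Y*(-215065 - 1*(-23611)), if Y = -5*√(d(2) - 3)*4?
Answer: 3829080*I ≈ 3.8291e+6*I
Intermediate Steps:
Y = -20*I (Y = -5*√(2 - 3)*4 = -5*I*4 = -20*I ≈ -20.0*I)
Y*(-215065 - 1*(-23611)) = (-20*I)*(-215065 - 1*(-23611)) = (-20*I)*(-215065 + 23611) = -20*I*(-191454) = 3829080*I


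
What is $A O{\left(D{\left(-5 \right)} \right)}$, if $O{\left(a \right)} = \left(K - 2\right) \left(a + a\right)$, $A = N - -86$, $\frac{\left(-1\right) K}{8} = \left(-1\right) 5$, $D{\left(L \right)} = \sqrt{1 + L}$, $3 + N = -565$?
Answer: $- 73264 i \approx - 73264.0 i$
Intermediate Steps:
$N = -568$ ($N = -3 - 565 = -568$)
$K = 40$ ($K = - 8 \left(\left(-1\right) 5\right) = \left(-8\right) \left(-5\right) = 40$)
$A = -482$ ($A = -568 - -86 = -568 + 86 = -482$)
$O{\left(a \right)} = 76 a$ ($O{\left(a \right)} = \left(40 - 2\right) \left(a + a\right) = 38 \cdot 2 a = 76 a$)
$A O{\left(D{\left(-5 \right)} \right)} = - 482 \cdot 76 \sqrt{1 - 5} = - 482 \cdot 76 \sqrt{-4} = - 482 \cdot 76 \cdot 2 i = - 482 \cdot 152 i = - 73264 i$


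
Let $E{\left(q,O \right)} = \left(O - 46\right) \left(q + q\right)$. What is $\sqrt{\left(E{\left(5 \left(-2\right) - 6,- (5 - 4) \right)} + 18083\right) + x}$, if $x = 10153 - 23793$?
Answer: $\sqrt{5947} \approx 77.117$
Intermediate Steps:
$E{\left(q,O \right)} = 2 q \left(-46 + O\right)$ ($E{\left(q,O \right)} = \left(-46 + O\right) 2 q = 2 q \left(-46 + O\right)$)
$x = -13640$
$\sqrt{\left(E{\left(5 \left(-2\right) - 6,- (5 - 4) \right)} + 18083\right) + x} = \sqrt{\left(2 \left(5 \left(-2\right) - 6\right) \left(-46 - \left(5 - 4\right)\right) + 18083\right) - 13640} = \sqrt{\left(2 \left(-10 - 6\right) \left(-46 - 1\right) + 18083\right) - 13640} = \sqrt{\left(2 \left(-16\right) \left(-46 - 1\right) + 18083\right) - 13640} = \sqrt{\left(2 \left(-16\right) \left(-47\right) + 18083\right) - 13640} = \sqrt{\left(1504 + 18083\right) - 13640} = \sqrt{19587 - 13640} = \sqrt{5947}$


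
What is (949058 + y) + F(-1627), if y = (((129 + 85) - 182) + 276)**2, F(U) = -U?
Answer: 1045549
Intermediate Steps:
y = 94864 (y = ((214 - 182) + 276)**2 = (32 + 276)**2 = 308**2 = 94864)
(949058 + y) + F(-1627) = (949058 + 94864) - 1*(-1627) = 1043922 + 1627 = 1045549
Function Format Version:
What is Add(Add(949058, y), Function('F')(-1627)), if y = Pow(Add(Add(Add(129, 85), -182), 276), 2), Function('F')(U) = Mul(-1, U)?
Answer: 1045549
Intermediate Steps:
y = 94864 (y = Pow(Add(Add(214, -182), 276), 2) = Pow(Add(32, 276), 2) = Pow(308, 2) = 94864)
Add(Add(949058, y), Function('F')(-1627)) = Add(Add(949058, 94864), Mul(-1, -1627)) = Add(1043922, 1627) = 1045549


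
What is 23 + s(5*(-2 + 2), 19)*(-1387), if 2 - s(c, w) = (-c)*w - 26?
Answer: -38813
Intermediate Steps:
s(c, w) = 28 + c*w (s(c, w) = 2 - ((-c)*w - 26) = 2 - (-c*w - 26) = 2 - (-26 - c*w) = 2 + (26 + c*w) = 28 + c*w)
23 + s(5*(-2 + 2), 19)*(-1387) = 23 + (28 + (5*(-2 + 2))*19)*(-1387) = 23 + (28 + (5*0)*19)*(-1387) = 23 + (28 + 0*19)*(-1387) = 23 + (28 + 0)*(-1387) = 23 + 28*(-1387) = 23 - 38836 = -38813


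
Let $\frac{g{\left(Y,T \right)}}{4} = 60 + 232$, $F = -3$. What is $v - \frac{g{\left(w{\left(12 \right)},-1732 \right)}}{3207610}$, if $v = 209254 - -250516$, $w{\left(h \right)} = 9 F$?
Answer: $\frac{737381424266}{1603805} \approx 4.5977 \cdot 10^{5}$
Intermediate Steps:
$w{\left(h \right)} = -27$ ($w{\left(h \right)} = 9 \left(-3\right) = -27$)
$g{\left(Y,T \right)} = 1168$ ($g{\left(Y,T \right)} = 4 \left(60 + 232\right) = 4 \cdot 292 = 1168$)
$v = 459770$ ($v = 209254 + 250516 = 459770$)
$v - \frac{g{\left(w{\left(12 \right)},-1732 \right)}}{3207610} = 459770 - \frac{1168}{3207610} = 459770 - 1168 \cdot \frac{1}{3207610} = 459770 - \frac{584}{1603805} = \frac{737381424266}{1603805}$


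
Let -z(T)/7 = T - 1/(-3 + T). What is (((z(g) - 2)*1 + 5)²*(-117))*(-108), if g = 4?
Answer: 4094064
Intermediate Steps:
z(T) = -7*T + 7/(-3 + T) (z(T) = -7*(T - 1/(-3 + T)) = -7*T + 7/(-3 + T))
(((z(g) - 2)*1 + 5)²*(-117))*(-108) = (((7*(1 - 1*4² + 3*4)/(-3 + 4) - 2)*1 + 5)²*(-117))*(-108) = (((7*(1 - 1*16 + 12)/1 - 2)*1 + 5)²*(-117))*(-108) = (((7*1*(1 - 16 + 12) - 2)*1 + 5)²*(-117))*(-108) = (((7*1*(-3) - 2)*1 + 5)²*(-117))*(-108) = (((-21 - 2)*1 + 5)²*(-117))*(-108) = ((-23*1 + 5)²*(-117))*(-108) = ((-23 + 5)²*(-117))*(-108) = ((-18)²*(-117))*(-108) = (324*(-117))*(-108) = -37908*(-108) = 4094064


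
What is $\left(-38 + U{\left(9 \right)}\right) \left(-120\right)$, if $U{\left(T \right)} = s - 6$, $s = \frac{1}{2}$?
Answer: $5220$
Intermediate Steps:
$s = \frac{1}{2} \approx 0.5$
$U{\left(T \right)} = - \frac{11}{2}$ ($U{\left(T \right)} = \frac{1}{2} - 6 = - \frac{11}{2}$)
$\left(-38 + U{\left(9 \right)}\right) \left(-120\right) = \left(-38 - \frac{11}{2}\right) \left(-120\right) = \left(- \frac{87}{2}\right) \left(-120\right) = 5220$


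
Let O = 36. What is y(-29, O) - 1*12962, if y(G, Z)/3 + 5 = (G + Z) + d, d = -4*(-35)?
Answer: -12536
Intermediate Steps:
d = 140
y(G, Z) = 405 + 3*G + 3*Z (y(G, Z) = -15 + 3*((G + Z) + 140) = -15 + 3*(140 + G + Z) = -15 + (420 + 3*G + 3*Z) = 405 + 3*G + 3*Z)
y(-29, O) - 1*12962 = (405 + 3*(-29) + 3*36) - 1*12962 = (405 - 87 + 108) - 12962 = 426 - 12962 = -12536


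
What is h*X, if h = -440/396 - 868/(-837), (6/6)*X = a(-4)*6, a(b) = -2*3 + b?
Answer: 40/9 ≈ 4.4444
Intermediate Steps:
a(b) = -6 + b
X = -60 (X = (-6 - 4)*6 = -10*6 = -60)
h = -2/27 (h = -440*1/396 - 868*(-1/837) = -10/9 + 28/27 = -2/27 ≈ -0.074074)
h*X = -2/27*(-60) = 40/9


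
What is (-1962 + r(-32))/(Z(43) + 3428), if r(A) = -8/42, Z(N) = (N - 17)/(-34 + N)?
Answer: -61809/108073 ≈ -0.57192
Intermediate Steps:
Z(N) = (-17 + N)/(-34 + N)
r(A) = -4/21 (r(A) = -8*1/42 = -4/21)
(-1962 + r(-32))/(Z(43) + 3428) = (-1962 - 4/21)/((-17 + 43)/(-34 + 43) + 3428) = -41206/(21*(26/9 + 3428)) = -41206/(21*30878/9) = -41206/21*9/30878 = -61809/108073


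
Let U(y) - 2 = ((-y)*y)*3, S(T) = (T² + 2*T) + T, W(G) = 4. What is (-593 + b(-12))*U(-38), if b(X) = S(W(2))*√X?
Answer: 2567690 - 242480*I*√3 ≈ 2.5677e+6 - 4.1999e+5*I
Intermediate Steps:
S(T) = T² + 3*T
b(X) = 28*√X (b(X) = (4*(3 + 4))*√X = (4*7)*√X = 28*√X)
U(y) = 2 - 3*y² (U(y) = 2 + ((-y)*y)*3 = 2 - y²*3 = 2 - 3*y²)
(-593 + b(-12))*U(-38) = (-593 + 28*√(-12))*(2 - 3*(-38)²) = (-593 + 28*(2*I*√3))*(2 - 3*1444) = (-593 + 56*I*√3)*(2 - 4332) = (-593 + 56*I*√3)*(-4330) = 2567690 - 242480*I*√3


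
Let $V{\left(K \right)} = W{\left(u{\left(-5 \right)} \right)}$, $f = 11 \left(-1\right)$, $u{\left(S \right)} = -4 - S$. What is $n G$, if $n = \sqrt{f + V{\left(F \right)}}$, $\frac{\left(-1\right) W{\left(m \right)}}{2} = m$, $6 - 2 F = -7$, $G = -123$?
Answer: $- 123 i \sqrt{13} \approx - 443.48 i$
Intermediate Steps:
$F = \frac{13}{2}$ ($F = 3 - - \frac{7}{2} = 3 + \frac{7}{2} = \frac{13}{2} \approx 6.5$)
$W{\left(m \right)} = - 2 m$
$f = -11$
$V{\left(K \right)} = -2$ ($V{\left(K \right)} = - 2 \left(-4 - -5\right) = - 2 \left(-4 + 5\right) = \left(-2\right) 1 = -2$)
$n = i \sqrt{13}$ ($n = \sqrt{-11 - 2} = \sqrt{-13} = i \sqrt{13} \approx 3.6056 i$)
$n G = i \sqrt{13} \left(-123\right) = - 123 i \sqrt{13}$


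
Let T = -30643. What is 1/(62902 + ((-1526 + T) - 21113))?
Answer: 1/9620 ≈ 0.00010395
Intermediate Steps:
1/(62902 + ((-1526 + T) - 21113)) = 1/(62902 + ((-1526 - 30643) - 21113)) = 1/(62902 + (-32169 - 21113)) = 1/(62902 - 53282) = 1/9620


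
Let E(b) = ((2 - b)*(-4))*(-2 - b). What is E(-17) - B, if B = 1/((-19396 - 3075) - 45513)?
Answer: -77501759/67984 ≈ -1140.0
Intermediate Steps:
E(b) = (-8 + 4*b)*(-2 - b)
B = -1/67984 (B = 1/(-22471 - 45513) = 1/(-67984) = -1/67984 ≈ -1.4709e-5)
E(-17) - B = (16 - 4*(-17)²) - 1*(-1/67984) = (16 - 4*289) + 1/67984 = (16 - 1156) + 1/67984 = -1140 + 1/67984 = -77501759/67984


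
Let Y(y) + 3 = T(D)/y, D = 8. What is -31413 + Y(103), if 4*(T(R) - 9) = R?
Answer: -3235837/103 ≈ -31416.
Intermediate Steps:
T(R) = 9 + R/4
Y(y) = -3 + 11/y (Y(y) = -3 + (9 + (¼)*8)/y = -3 + (9 + 2)/y = -3 + 11/y)
-31413 + Y(103) = -31413 + (-3 + 11/103) = -31413 - 298/103 = -3235837/103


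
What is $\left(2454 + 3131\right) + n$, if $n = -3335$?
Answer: $2250$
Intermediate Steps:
$\left(2454 + 3131\right) + n = \left(2454 + 3131\right) - 3335 = 5585 - 3335 = 2250$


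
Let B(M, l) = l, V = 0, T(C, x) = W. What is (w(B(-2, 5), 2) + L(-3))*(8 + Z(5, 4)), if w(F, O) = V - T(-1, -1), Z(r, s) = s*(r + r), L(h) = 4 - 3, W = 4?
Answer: -144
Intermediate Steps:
T(C, x) = 4
L(h) = 1
Z(r, s) = 2*r*s (Z(r, s) = s*(2*r) = 2*r*s)
w(F, O) = -4 (w(F, O) = 0 - 1*4 = 0 - 4 = -4)
(w(B(-2, 5), 2) + L(-3))*(8 + Z(5, 4)) = (-4 + 1)*(8 + 2*5*4) = -3*(8 + 40) = -3*48 = -144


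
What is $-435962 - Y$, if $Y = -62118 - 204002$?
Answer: $-169842$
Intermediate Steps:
$Y = -266120$
$-435962 - Y = -435962 - -266120 = -435962 + 266120 = -169842$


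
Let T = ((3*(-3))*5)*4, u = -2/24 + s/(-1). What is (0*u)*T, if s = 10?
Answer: 0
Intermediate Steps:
u = -121/12 (u = -2/24 + 10/(-1) = -2*1/24 + 10*(-1) = -1/12 - 10 = -121/12 ≈ -10.083)
T = -180 (T = -9*5*4 = -45*4 = -180)
(0*u)*T = (0*(-121/12))*(-180) = 0*(-180) = 0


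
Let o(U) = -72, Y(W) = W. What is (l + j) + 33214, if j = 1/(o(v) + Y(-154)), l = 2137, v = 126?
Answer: 7989325/226 ≈ 35351.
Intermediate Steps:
j = -1/226 (j = 1/(-72 - 154) = 1/(-226) = -1/226 ≈ -0.0044248)
(l + j) + 33214 = (2137 - 1/226) + 33214 = 482961/226 + 33214 = 7989325/226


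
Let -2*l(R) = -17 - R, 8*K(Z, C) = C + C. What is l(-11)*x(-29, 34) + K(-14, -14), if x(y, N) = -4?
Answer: -31/2 ≈ -15.500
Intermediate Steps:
K(Z, C) = C/4 (K(Z, C) = (C + C)/8 = (2*C)/8 = C/4)
l(R) = 17/2 + R/2 (l(R) = -(-17 - R)/2 = 17/2 + R/2)
l(-11)*x(-29, 34) + K(-14, -14) = (17/2 + (½)*(-11))*(-4) + (¼)*(-14) = (17/2 - 11/2)*(-4) - 7/2 = 3*(-4) - 7/2 = -12 - 7/2 = -31/2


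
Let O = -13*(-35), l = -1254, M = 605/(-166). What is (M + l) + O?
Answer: -133239/166 ≈ -802.64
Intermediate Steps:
M = -605/166 (M = 605*(-1/166) = -605/166 ≈ -3.6446)
O = 455
(M + l) + O = (-605/166 - 1254) + 455 = -208769/166 + 455 = -133239/166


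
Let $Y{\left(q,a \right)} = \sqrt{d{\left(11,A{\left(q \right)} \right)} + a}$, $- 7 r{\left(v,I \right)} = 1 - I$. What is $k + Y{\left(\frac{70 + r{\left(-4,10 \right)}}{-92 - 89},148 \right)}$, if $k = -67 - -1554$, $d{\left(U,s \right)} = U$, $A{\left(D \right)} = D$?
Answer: $1487 + \sqrt{159} \approx 1499.6$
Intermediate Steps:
$r{\left(v,I \right)} = - \frac{1}{7} + \frac{I}{7}$ ($r{\left(v,I \right)} = - \frac{1 - I}{7} = - \frac{1}{7} + \frac{I}{7}$)
$k = 1487$ ($k = -67 + 1554 = 1487$)
$Y{\left(q,a \right)} = \sqrt{11 + a}$
$k + Y{\left(\frac{70 + r{\left(-4,10 \right)}}{-92 - 89},148 \right)} = 1487 + \sqrt{11 + 148} = 1487 + \sqrt{159}$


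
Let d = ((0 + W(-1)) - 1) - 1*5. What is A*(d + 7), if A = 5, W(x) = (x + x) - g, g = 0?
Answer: -5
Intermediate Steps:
W(x) = 2*x (W(x) = (x + x) - 1*0 = 2*x + 0 = 2*x)
d = -8 (d = ((0 + 2*(-1)) - 1) - 1*5 = ((0 - 2) - 1) - 5 = (-2 - 1) - 5 = -3 - 5 = -8)
A*(d + 7) = 5*(-8 + 7) = 5*(-1) = -5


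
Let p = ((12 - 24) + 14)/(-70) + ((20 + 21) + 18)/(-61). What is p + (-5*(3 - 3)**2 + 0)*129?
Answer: -2126/2135 ≈ -0.99578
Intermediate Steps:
p = -2126/2135 (p = (-12 + 14)*(-1/70) + (41 + 18)*(-1/61) = 2*(-1/70) + 59*(-1/61) = -1/35 - 59/61 = -2126/2135 ≈ -0.99578)
p + (-5*(3 - 3)**2 + 0)*129 = -2126/2135 + (-5*(3 - 3)**2 + 0)*129 = -2126/2135 + (-5*0**2 + 0)*129 = -2126/2135 + (-5*0 + 0)*129 = -2126/2135 + (0 + 0)*129 = -2126/2135 + 0*129 = -2126/2135 + 0 = -2126/2135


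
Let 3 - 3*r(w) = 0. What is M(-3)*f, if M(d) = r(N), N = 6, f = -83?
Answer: -83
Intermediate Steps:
r(w) = 1 (r(w) = 1 - 1/3*0 = 1 + 0 = 1)
M(d) = 1
M(-3)*f = 1*(-83) = -83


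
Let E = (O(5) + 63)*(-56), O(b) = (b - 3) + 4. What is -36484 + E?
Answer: -40348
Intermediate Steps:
O(b) = 1 + b (O(b) = (-3 + b) + 4 = 1 + b)
E = -3864 (E = ((1 + 5) + 63)*(-56) = (6 + 63)*(-56) = 69*(-56) = -3864)
-36484 + E = -36484 - 3864 = -40348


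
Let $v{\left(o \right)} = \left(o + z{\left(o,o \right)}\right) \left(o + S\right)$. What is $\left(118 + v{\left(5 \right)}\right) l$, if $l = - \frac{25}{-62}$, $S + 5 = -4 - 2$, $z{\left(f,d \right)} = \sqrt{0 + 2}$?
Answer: $\frac{1100}{31} - \frac{75 \sqrt{2}}{31} \approx 32.062$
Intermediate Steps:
$z{\left(f,d \right)} = \sqrt{2}$
$S = -11$ ($S = -5 - 6 = -11$)
$l = \frac{25}{62}$ ($l = \left(-25\right) \left(- \frac{1}{62}\right) = \frac{25}{62} \approx 0.40323$)
$v{\left(o \right)} = \left(-11 + o\right) \left(o + \sqrt{2}\right)$ ($v{\left(o \right)} = \left(o + \sqrt{2}\right) \left(o - 11\right) = \left(o + \sqrt{2}\right) \left(-11 + o\right) = \left(-11 + o\right) \left(o + \sqrt{2}\right)$)
$\left(118 + v{\left(5 \right)}\right) l = \left(118 + \left(5^{2} - 55 - 11 \sqrt{2} + 5 \sqrt{2}\right)\right) \frac{25}{62} = \left(118 + \left(25 - 55 - 11 \sqrt{2} + 5 \sqrt{2}\right)\right) \frac{25}{62} = \left(118 - \left(30 + 6 \sqrt{2}\right)\right) \frac{25}{62} = \left(88 - 6 \sqrt{2}\right) \frac{25}{62} = \frac{1100}{31} - \frac{75 \sqrt{2}}{31}$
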